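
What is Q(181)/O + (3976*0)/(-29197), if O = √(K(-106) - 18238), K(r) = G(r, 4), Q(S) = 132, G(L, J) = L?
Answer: -33*I*√4586/2293 ≈ -0.9746*I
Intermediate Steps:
K(r) = r
O = 2*I*√4586 (O = √(-106 - 18238) = √(-18344) = 2*I*√4586 ≈ 135.44*I)
Q(181)/O + (3976*0)/(-29197) = 132/((2*I*√4586)) + (3976*0)/(-29197) = 132*(-I*√4586/9172) + 0*(-1/29197) = -33*I*√4586/2293 + 0 = -33*I*√4586/2293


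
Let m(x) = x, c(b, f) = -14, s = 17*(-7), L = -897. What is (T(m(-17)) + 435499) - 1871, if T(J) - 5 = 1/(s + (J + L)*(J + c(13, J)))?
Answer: 12234955096/28215 ≈ 4.3363e+5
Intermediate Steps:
s = -119
T(J) = 5 + 1/(-119 + (-897 + J)*(-14 + J)) (T(J) = 5 + 1/(-119 + (J - 897)*(J - 14)) = 5 + 1/(-119 + (-897 + J)*(-14 + J)))
(T(m(-17)) + 435499) - 1871 = ((62196 - 4555*(-17) + 5*(-17)²)/(12439 + (-17)² - 911*(-17)) + 435499) - 1871 = ((62196 + 77435 + 5*289)/(12439 + 289 + 15487) + 435499) - 1871 = ((62196 + 77435 + 1445)/28215 + 435499) - 1871 = ((1/28215)*141076 + 435499) - 1871 = (141076/28215 + 435499) - 1871 = 12287745361/28215 - 1871 = 12234955096/28215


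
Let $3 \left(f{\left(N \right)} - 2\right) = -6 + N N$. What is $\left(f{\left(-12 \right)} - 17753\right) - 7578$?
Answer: $-25283$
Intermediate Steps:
$f{\left(N \right)} = \frac{N^{2}}{3}$ ($f{\left(N \right)} = 2 + \frac{-6 + N N}{3} = 2 + \frac{-6 + N^{2}}{3} = 2 + \left(-2 + \frac{N^{2}}{3}\right) = \frac{N^{2}}{3}$)
$\left(f{\left(-12 \right)} - 17753\right) - 7578 = \left(\frac{\left(-12\right)^{2}}{3} - 17753\right) - 7578 = \left(\frac{1}{3} \cdot 144 - 17753\right) - 7578 = \left(48 - 17753\right) - 7578 = -17705 - 7578 = -25283$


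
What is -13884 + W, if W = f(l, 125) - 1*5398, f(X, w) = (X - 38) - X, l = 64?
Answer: -19320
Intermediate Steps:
f(X, w) = -38 (f(X, w) = (-38 + X) - X = -38)
W = -5436 (W = -38 - 1*5398 = -38 - 5398 = -5436)
-13884 + W = -13884 - 5436 = -19320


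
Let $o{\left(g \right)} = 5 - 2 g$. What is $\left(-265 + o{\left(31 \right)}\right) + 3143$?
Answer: $2821$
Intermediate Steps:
$\left(-265 + o{\left(31 \right)}\right) + 3143 = \left(-265 + \left(5 - 62\right)\right) + 3143 = \left(-265 - 57\right) + 3143 = -322 + 3143 = 2821$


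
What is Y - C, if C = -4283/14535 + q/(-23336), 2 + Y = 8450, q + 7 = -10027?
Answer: 1432710374189/169594380 ≈ 8447.9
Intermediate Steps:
q = -10034 (q = -7 - 10027 = -10034)
Y = 8448 (Y = -2 + 8450 = 8448)
C = 22948051/169594380 (C = -4283/14535 - 10034/(-23336) = -4283*1/14535 - 10034*(-1/23336) = -4283/14535 + 5017/11668 = 22948051/169594380 ≈ 0.13531)
Y - C = 8448 - 1*22948051/169594380 = 8448 - 22948051/169594380 = 1432710374189/169594380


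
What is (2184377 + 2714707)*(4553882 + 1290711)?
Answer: 28633152052812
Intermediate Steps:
(2184377 + 2714707)*(4553882 + 1290711) = 4899084*5844593 = 28633152052812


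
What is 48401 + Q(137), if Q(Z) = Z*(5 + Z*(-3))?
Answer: -7221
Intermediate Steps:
Q(Z) = Z*(5 - 3*Z)
48401 + Q(137) = 48401 + 137*(5 - 3*137) = 48401 + 137*(5 - 411) = 48401 + 137*(-406) = 48401 - 55622 = -7221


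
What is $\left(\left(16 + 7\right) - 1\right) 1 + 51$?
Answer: $73$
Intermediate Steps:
$\left(\left(16 + 7\right) - 1\right) 1 + 51 = \left(23 - 1\right) 1 + 51 = 22 \cdot 1 + 51 = 22 + 51 = 73$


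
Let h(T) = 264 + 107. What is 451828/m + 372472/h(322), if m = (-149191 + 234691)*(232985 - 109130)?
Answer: 986082647502047/982185631875 ≈ 1004.0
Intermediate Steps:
h(T) = 371
m = 10589602500 (m = 85500*123855 = 10589602500)
451828/m + 372472/h(322) = 451828/10589602500 + 372472/371 = 451828*(1/10589602500) + 372472*(1/371) = 112957/2647400625 + 372472/371 = 986082647502047/982185631875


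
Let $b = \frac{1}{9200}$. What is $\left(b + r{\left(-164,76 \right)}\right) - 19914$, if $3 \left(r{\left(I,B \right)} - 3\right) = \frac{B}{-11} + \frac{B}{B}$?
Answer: $- \frac{6045577567}{303600} \approx -19913.0$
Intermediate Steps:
$r{\left(I,B \right)} = \frac{10}{3} - \frac{B}{33}$ ($r{\left(I,B \right)} = 3 + \frac{\frac{B}{-11} + \frac{B}{B}}{3} = 3 + \frac{B \left(- \frac{1}{11}\right) + 1}{3} = 3 + \frac{- \frac{B}{11} + 1}{3} = 3 + \frac{1 - \frac{B}{11}}{3} = 3 - \left(- \frac{1}{3} + \frac{B}{33}\right) = \frac{10}{3} - \frac{B}{33}$)
$b = \frac{1}{9200} \approx 0.0001087$
$\left(b + r{\left(-164,76 \right)}\right) - 19914 = \left(\frac{1}{9200} + \left(\frac{10}{3} - \frac{76}{33}\right)\right) - 19914 = \left(\frac{1}{9200} + \frac{34}{33}\right) - 19914 = \frac{312833}{303600} - 19914 = - \frac{6045577567}{303600}$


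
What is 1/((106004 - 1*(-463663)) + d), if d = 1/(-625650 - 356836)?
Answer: 982486/559689852161 ≈ 1.7554e-6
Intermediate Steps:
d = -1/982486 (d = 1/(-982486) = -1/982486 ≈ -1.0178e-6)
1/((106004 - 1*(-463663)) + d) = 1/((106004 - 1*(-463663)) - 1/982486) = 1/((106004 + 463663) - 1/982486) = 1/(569667 - 1/982486) = 1/(559689852161/982486) = 982486/559689852161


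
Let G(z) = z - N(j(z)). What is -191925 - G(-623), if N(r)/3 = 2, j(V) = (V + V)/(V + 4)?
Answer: -191296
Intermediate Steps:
j(V) = 2*V/(4 + V) (j(V) = (2*V)/(4 + V) = 2*V/(4 + V))
N(r) = 6 (N(r) = 3*2 = 6)
G(z) = -6 + z (G(z) = z - 1*6 = z - 6 = -6 + z)
-191925 - G(-623) = -191925 - (-6 - 623) = -191925 - 1*(-629) = -191925 + 629 = -191296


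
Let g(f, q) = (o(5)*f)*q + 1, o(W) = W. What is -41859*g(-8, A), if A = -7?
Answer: -11762379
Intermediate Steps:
g(f, q) = 1 + 5*f*q (g(f, q) = (5*f)*q + 1 = 5*f*q + 1 = 1 + 5*f*q)
-41859*g(-8, A) = -41859*(1 + 5*(-8)*(-7)) = -41859*(1 + 280) = -41859*281 = -11762379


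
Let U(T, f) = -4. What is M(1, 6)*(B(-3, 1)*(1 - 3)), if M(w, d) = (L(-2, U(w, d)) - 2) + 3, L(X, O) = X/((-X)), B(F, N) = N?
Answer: 0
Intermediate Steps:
L(X, O) = -1 (L(X, O) = X*(-1/X) = -1)
M(w, d) = 0 (M(w, d) = (-1 - 2) + 3 = -3 + 3 = 0)
M(1, 6)*(B(-3, 1)*(1 - 3)) = 0*(1*(1 - 3)) = 0*(1*(-2)) = 0*(-2) = 0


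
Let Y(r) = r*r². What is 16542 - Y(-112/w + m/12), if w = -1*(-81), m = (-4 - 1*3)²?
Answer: 561960287533/34012224 ≈ 16522.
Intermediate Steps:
m = 49 (m = (-4 - 3)² = (-7)² = 49)
w = 81
Y(r) = r³
16542 - Y(-112/w + m/12) = 16542 - (-112/81 + 49/12)³ = 16542 - (875/324)³ = 16542 - 1*669921875/34012224 = 16542 - 669921875/34012224 = 561960287533/34012224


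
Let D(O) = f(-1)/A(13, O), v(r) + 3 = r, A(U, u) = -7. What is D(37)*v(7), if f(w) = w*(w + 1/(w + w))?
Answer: -6/7 ≈ -0.85714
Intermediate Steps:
f(w) = w*(w + 1/(2*w))
v(r) = -3 + r
D(O) = -3/14 (D(O) = (½ + (-1)²)/(-7) = (½ + 1)*(-⅐) = (3/2)*(-⅐) = -3/14)
D(37)*v(7) = -3*(-3 + 7)/14 = -3/14*4 = -6/7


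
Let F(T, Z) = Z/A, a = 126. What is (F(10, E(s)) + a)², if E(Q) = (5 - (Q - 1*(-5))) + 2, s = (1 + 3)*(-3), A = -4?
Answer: 60025/4 ≈ 15006.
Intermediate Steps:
s = -12 (s = 4*(-3) = -12)
E(Q) = 2 - Q (E(Q) = (5 - (Q + 5)) + 2 = (5 - (5 + Q)) + 2 = (5 + (-5 - Q)) + 2 = -Q + 2 = 2 - Q)
F(T, Z) = -Z/4 (F(T, Z) = Z/(-4) = -Z/4)
(F(10, E(s)) + a)² = (-(2 - 1*(-12))/4 + 126)² = (-(2 + 12)/4 + 126)² = (-¼*14 + 126)² = (-7/2 + 126)² = (245/2)² = 60025/4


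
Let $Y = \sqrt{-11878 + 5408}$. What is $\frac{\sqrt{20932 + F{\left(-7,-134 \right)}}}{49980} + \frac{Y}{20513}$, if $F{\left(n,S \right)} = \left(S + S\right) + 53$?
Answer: $\frac{\sqrt{20717}}{49980} + \frac{i \sqrt{6470}}{20513} \approx 0.0028798 + 0.0039212 i$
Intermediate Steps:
$F{\left(n,S \right)} = 53 + 2 S$ ($F{\left(n,S \right)} = 2 S + 53 = 53 + 2 S$)
$Y = i \sqrt{6470}$ ($Y = \sqrt{-6470} = i \sqrt{6470} \approx 80.436 i$)
$\frac{\sqrt{20932 + F{\left(-7,-134 \right)}}}{49980} + \frac{Y}{20513} = \frac{\sqrt{20932 + \left(53 + 2 \left(-134\right)\right)}}{49980} + \frac{i \sqrt{6470}}{20513} = \sqrt{20932 + \left(53 - 268\right)} \frac{1}{49980} + i \sqrt{6470} \cdot \frac{1}{20513} = \sqrt{20932 - 215} \cdot \frac{1}{49980} + \frac{i \sqrt{6470}}{20513} = \sqrt{20717} \cdot \frac{1}{49980} + \frac{i \sqrt{6470}}{20513} = \frac{\sqrt{20717}}{49980} + \frac{i \sqrt{6470}}{20513}$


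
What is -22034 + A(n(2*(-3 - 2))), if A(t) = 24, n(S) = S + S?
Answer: -22010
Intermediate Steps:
n(S) = 2*S
-22034 + A(n(2*(-3 - 2))) = -22034 + 24 = -22010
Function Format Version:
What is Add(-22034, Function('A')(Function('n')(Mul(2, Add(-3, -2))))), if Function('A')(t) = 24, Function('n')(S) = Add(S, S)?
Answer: -22010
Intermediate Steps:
Function('n')(S) = Mul(2, S)
Add(-22034, Function('A')(Function('n')(Mul(2, Add(-3, -2))))) = Add(-22034, 24) = -22010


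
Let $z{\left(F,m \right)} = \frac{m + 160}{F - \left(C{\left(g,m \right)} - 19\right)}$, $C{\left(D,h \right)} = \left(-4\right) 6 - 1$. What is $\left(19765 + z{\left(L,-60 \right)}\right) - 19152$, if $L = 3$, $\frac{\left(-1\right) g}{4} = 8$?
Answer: $\frac{28911}{47} \approx 615.13$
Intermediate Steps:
$g = -32$ ($g = \left(-4\right) 8 = -32$)
$C{\left(D,h \right)} = -25$ ($C{\left(D,h \right)} = -24 - 1 = -25$)
$z{\left(F,m \right)} = \frac{160 + m}{44 + F}$ ($z{\left(F,m \right)} = \frac{m + 160}{F - \left(-25 - 19\right)} = \frac{160 + m}{F - \left(-25 - 19\right)} = \frac{160 + m}{F - -44} = \frac{160 + m}{F + 44} = \frac{160 + m}{44 + F}$)
$\left(19765 + z{\left(L,-60 \right)}\right) - 19152 = \left(19765 + \frac{160 - 60}{44 + 3}\right) - 19152 = \left(19765 + \frac{1}{47} \cdot 100\right) - 19152 = \left(19765 + \frac{100}{47}\right) - 19152 = \frac{929055}{47} - 19152 = \frac{28911}{47}$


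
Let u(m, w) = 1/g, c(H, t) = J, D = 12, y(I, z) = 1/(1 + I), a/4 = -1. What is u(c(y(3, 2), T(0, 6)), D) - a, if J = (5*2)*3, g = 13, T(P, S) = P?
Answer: 53/13 ≈ 4.0769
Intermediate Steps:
a = -4 (a = 4*(-1) = -4)
J = 30 (J = 10*3 = 30)
c(H, t) = 30
u(m, w) = 1/13
u(c(y(3, 2), T(0, 6)), D) - a = 1/13 - 1*(-4) = 1/13 + 4 = 53/13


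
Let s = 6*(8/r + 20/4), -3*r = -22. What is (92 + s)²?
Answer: 1999396/121 ≈ 16524.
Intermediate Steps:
r = 22/3 (r = -⅓*(-22) = 22/3 ≈ 7.3333)
s = 402/11 (s = 6*(8/(22/3) + 20/4) = 6*(8*(3/22) + 20*(¼)) = 6*(12/11 + 5) = 6*(67/11) = 402/11 ≈ 36.545)
(92 + s)² = (92 + 402/11)² = (1414/11)² = 1999396/121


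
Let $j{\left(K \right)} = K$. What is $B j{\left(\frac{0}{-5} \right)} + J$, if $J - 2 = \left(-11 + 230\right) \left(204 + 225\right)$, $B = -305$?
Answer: $93953$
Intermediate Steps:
$J = 93953$ ($J = 2 + \left(-11 + 230\right) \left(204 + 225\right) = 2 + 219 \cdot 429 = 2 + 93951 = 93953$)
$B j{\left(\frac{0}{-5} \right)} + J = - 305 \frac{0}{-5} + 93953 = - 305 \cdot 0 \left(- \frac{1}{5}\right) + 93953 = \left(-305\right) 0 + 93953 = 0 + 93953 = 93953$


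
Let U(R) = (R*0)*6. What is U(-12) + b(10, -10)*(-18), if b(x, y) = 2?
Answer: -36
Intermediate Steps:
U(R) = 0 (U(R) = 0*6 = 0)
U(-12) + b(10, -10)*(-18) = 0 + 2*(-18) = 0 - 36 = -36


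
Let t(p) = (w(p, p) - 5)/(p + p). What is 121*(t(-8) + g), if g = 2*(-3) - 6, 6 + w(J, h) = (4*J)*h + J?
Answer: -51909/16 ≈ -3244.3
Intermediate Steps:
w(J, h) = -6 + J + 4*J*h (w(J, h) = -6 + ((4*J)*h + J) = -6 + (4*J*h + J) = -6 + (J + 4*J*h) = -6 + J + 4*J*h)
t(p) = (-11 + p + 4*p²)/(2*p) (t(p) = ((-6 + p + 4*p*p) - 5)/(p + p) = ((-6 + p + 4*p²) - 5)/((2*p)) = (-11 + p + 4*p²)*(1/(2*p)) = (-11 + p + 4*p²)/(2*p))
g = -12 (g = -6 - 6 = -12)
121*(t(-8) + g) = 121*((½)*(-11 - 8 + 4*(-8)²)/(-8) - 12) = 121*((½)*(-⅛)*(-11 - 8 + 4*64) - 12) = 121*((½)*(-⅛)*(-11 - 8 + 256) - 12) = 121*((½)*(-⅛)*237 - 12) = 121*(-237/16 - 12) = 121*(-429/16) = -51909/16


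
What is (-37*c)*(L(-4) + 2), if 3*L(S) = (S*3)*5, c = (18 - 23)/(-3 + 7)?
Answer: -1665/2 ≈ -832.50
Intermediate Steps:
c = -5/4 ≈ -1.2500
L(S) = 5*S (L(S) = ((S*3)*5)/3 = ((3*S)*5)/3 = (15*S)/3 = 5*S)
(-37*c)*(L(-4) + 2) = (-37*(-5/4))*(5*(-4) + 2) = 185*(-20 + 2)/4 = (185/4)*(-18) = -1665/2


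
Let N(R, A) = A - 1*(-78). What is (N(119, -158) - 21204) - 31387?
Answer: -52671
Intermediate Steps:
N(R, A) = 78 + A (N(R, A) = A + 78 = 78 + A)
(N(119, -158) - 21204) - 31387 = ((78 - 158) - 21204) - 31387 = (-80 - 21204) - 31387 = -21284 - 31387 = -52671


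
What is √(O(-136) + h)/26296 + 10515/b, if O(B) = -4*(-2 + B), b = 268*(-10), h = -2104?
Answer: -2103/536 + I*√97/6574 ≈ -3.9235 + 0.0014982*I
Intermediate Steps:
b = -2680
O(B) = 8 - 4*B
√(O(-136) + h)/26296 + 10515/b = √((8 - 4*(-136)) - 2104)/26296 + 10515/(-2680) = √((8 + 544) - 2104)*(1/26296) + 10515*(-1/2680) = √(552 - 2104)*(1/26296) - 2103/536 = √(-1552)*(1/26296) - 2103/536 = (4*I*√97)*(1/26296) - 2103/536 = I*√97/6574 - 2103/536 = -2103/536 + I*√97/6574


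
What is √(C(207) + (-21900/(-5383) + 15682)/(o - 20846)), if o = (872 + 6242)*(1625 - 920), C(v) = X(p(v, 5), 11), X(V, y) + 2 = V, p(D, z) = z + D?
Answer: √37949212387811196785698/13442761346 ≈ 14.491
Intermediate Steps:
p(D, z) = D + z
X(V, y) = -2 + V
C(v) = 3 + v (C(v) = -2 + (v + 5) = -2 + (5 + v) = 3 + v)
o = 5015370 (o = 7114*705 = 5015370)
√(C(207) + (-21900/(-5383) + 15682)/(o - 20846)) = √((3 + 207) + (-21900/(-5383) + 15682)/(5015370 - 20846)) = √(210 + (-21900*(-1/5383) + 15682)/4994524) = √(210 + (21900/5383 + 15682)*(1/4994524)) = √(210 + (84438106/5383)*(1/4994524)) = √(210 + 42219053/13442761346) = √(2823022101713/13442761346) = √37949212387811196785698/13442761346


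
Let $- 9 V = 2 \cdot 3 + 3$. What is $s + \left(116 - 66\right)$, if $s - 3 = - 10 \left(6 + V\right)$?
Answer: $3$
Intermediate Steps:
$V = -1$ ($V = - \frac{2 \cdot 3 + 3}{9} = - \frac{6 + 3}{9} = \left(- \frac{1}{9}\right) 9 = -1$)
$s = -47$ ($s = 3 - 10 \left(6 - 1\right) = 3 - 50 = -47$)
$s + \left(116 - 66\right) = -47 + \left(116 - 66\right) = -47 + 50 = 3$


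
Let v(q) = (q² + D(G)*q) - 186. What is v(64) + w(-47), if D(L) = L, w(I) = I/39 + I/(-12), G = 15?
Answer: 253381/52 ≈ 4872.7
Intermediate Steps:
w(I) = -3*I/52 (w(I) = I*(1/39) + I*(-1/12) = I/39 - I/12 = -3*I/52)
v(q) = -186 + q² + 15*q (v(q) = (q² + 15*q) - 186 = -186 + q² + 15*q)
v(64) + w(-47) = (-186 + 64² + 15*64) - 3/52*(-47) = (-186 + 4096 + 960) + 141/52 = 4870 + 141/52 = 253381/52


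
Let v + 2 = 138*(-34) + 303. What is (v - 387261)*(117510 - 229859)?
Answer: 44001710548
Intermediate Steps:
v = -4391 (v = -2 + (138*(-34) + 303) = -2 + (-4692 + 303) = -2 - 4389 = -4391)
(v - 387261)*(117510 - 229859) = (-4391 - 387261)*(117510 - 229859) = -391652*(-112349) = 44001710548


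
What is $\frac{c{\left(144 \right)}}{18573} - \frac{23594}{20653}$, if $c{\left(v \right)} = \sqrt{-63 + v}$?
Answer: $- \frac{146008495}{127862723} \approx -1.1419$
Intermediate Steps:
$\frac{c{\left(144 \right)}}{18573} - \frac{23594}{20653} = \frac{\sqrt{-63 + 144}}{18573} - \frac{23594}{20653} = \sqrt{81} \cdot \frac{1}{18573} - \frac{23594}{20653} = 9 \cdot \frac{1}{18573} - \frac{23594}{20653} = \frac{3}{6191} - \frac{23594}{20653} = - \frac{146008495}{127862723}$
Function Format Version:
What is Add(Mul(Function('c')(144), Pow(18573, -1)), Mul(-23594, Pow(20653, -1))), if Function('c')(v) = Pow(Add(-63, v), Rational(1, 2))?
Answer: Rational(-146008495, 127862723) ≈ -1.1419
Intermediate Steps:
Add(Mul(Function('c')(144), Pow(18573, -1)), Mul(-23594, Pow(20653, -1))) = Add(Mul(Pow(Add(-63, 144), Rational(1, 2)), Pow(18573, -1)), Mul(-23594, Pow(20653, -1))) = Add(Mul(Pow(81, Rational(1, 2)), Rational(1, 18573)), Mul(-23594, Rational(1, 20653))) = Add(Mul(9, Rational(1, 18573)), Rational(-23594, 20653)) = Add(Rational(3, 6191), Rational(-23594, 20653)) = Rational(-146008495, 127862723)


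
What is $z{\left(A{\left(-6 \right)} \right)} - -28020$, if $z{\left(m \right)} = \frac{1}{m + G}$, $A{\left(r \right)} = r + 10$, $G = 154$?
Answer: $\frac{4427161}{158} \approx 28020.0$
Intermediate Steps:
$A{\left(r \right)} = 10 + r$
$z{\left(m \right)} = \frac{1}{154 + m}$ ($z{\left(m \right)} = \frac{1}{m + 154} = \frac{1}{154 + m}$)
$z{\left(A{\left(-6 \right)} \right)} - -28020 = \frac{1}{154 + \left(10 - 6\right)} - -28020 = \frac{1}{154 + 4} + 28020 = \frac{1}{158} + 28020 = \frac{4427161}{158}$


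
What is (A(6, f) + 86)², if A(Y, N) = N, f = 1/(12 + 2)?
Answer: 1452025/196 ≈ 7408.3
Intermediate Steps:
f = 1/14 ≈ 0.071429
(A(6, f) + 86)² = (1/14 + 86)² = (1205/14)² = 1452025/196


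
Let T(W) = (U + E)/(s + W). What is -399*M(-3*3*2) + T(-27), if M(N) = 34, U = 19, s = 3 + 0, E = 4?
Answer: -325607/24 ≈ -13567.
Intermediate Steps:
s = 3
T(W) = 23/(3 + W) (T(W) = (19 + 4)/(3 + W) = 23/(3 + W))
-399*M(-3*3*2) + T(-27) = -399*34 + 23/(3 - 27) = -13566 + 23/(-24) = -13566 + 23*(-1/24) = -13566 - 23/24 = -325607/24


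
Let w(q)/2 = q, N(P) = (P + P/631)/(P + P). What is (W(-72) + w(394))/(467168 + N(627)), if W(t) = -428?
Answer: 18930/24565277 ≈ 0.00077060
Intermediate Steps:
N(P) = 316/631 (N(P) = (P + P*(1/631))/((2*P)) = (P + P/631)*(1/(2*P)) = (632*P/631)*(1/(2*P)) = 316/631)
w(q) = 2*q
(W(-72) + w(394))/(467168 + N(627)) = (-428 + 2*394)/(467168 + 316/631) = (-428 + 788)/(294783324/631) = 360*(631/294783324) = 18930/24565277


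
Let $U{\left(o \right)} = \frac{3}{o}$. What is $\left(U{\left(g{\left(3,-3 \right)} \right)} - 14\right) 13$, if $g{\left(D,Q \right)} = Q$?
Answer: $-195$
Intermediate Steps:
$\left(U{\left(g{\left(3,-3 \right)} \right)} - 14\right) 13 = \left(\frac{3}{-3} - 14\right) 13 = \left(3 \left(- \frac{1}{3}\right) - 14\right) 13 = \left(-1 - 14\right) 13 = \left(-15\right) 13 = -195$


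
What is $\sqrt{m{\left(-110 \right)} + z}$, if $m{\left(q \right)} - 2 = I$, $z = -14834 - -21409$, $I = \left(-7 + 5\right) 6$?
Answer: $\sqrt{6565} \approx 81.025$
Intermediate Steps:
$I = -12$ ($I = \left(-2\right) 6 = -12$)
$z = 6575$ ($z = -14834 + 21409 = 6575$)
$m{\left(q \right)} = -10$ ($m{\left(q \right)} = 2 - 12 = -10$)
$\sqrt{m{\left(-110 \right)} + z} = \sqrt{-10 + 6575} = \sqrt{6565}$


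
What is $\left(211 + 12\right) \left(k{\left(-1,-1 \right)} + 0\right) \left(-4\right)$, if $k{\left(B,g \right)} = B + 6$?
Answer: $-4460$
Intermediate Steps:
$k{\left(B,g \right)} = 6 + B$
$\left(211 + 12\right) \left(k{\left(-1,-1 \right)} + 0\right) \left(-4\right) = \left(211 + 12\right) \left(\left(6 - 1\right) + 0\right) \left(-4\right) = 223 \left(5 + 0\right) \left(-4\right) = 223 \cdot 5 \left(-4\right) = 223 \left(-20\right) = -4460$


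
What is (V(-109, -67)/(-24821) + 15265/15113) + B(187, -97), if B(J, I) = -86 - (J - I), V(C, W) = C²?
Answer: -138594980998/375119773 ≈ -369.47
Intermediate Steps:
B(J, I) = -86 + I - J (B(J, I) = -86 + (I - J) = -86 + I - J)
(V(-109, -67)/(-24821) + 15265/15113) + B(187, -97) = ((-109)²/(-24821) + 15265/15113) + (-86 - 97 - 1*187) = (11881*(-1/24821) + 15265*(1/15113)) + (-86 - 97 - 187) = (-11881/24821 + 15265/15113) - 370 = 199335012/375119773 - 370 = -138594980998/375119773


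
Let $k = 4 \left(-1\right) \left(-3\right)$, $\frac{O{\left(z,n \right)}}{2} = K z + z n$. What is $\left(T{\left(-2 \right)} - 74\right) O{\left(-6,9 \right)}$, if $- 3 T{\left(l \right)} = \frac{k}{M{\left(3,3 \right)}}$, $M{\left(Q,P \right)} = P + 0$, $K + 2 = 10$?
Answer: $15368$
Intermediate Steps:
$K = 8$ ($K = -2 + 10 = 8$)
$O{\left(z,n \right)} = 16 z + 2 n z$ ($O{\left(z,n \right)} = 2 \left(8 z + z n\right) = 2 \left(8 z + n z\right) = 16 z + 2 n z$)
$M{\left(Q,P \right)} = P$
$k = 12$ ($k = \left(-4\right) \left(-3\right) = 12$)
$T{\left(l \right)} = - \frac{4}{3}$ ($T{\left(l \right)} = - \frac{12 \cdot \frac{1}{3}}{3} = \left(- \frac{1}{3}\right) 4 = - \frac{4}{3}$)
$\left(T{\left(-2 \right)} - 74\right) O{\left(-6,9 \right)} = \left(- \frac{4}{3} - 74\right) 2 \left(-6\right) \left(8 + 9\right) = - \frac{226 \cdot 2 \left(-6\right) 17}{3} = \left(- \frac{226}{3}\right) \left(-204\right) = 15368$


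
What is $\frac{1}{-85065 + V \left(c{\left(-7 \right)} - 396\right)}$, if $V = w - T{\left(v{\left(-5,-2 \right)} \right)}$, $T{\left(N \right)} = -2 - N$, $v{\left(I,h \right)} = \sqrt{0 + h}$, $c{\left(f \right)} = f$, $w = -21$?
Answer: $\frac{i}{- 77408 i + 403 \sqrt{2}} \approx -1.2918 \cdot 10^{-5} + 9.511 \cdot 10^{-8} i$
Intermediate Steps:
$v{\left(I,h \right)} = \sqrt{h}$
$V = -19 + i \sqrt{2}$ ($V = -21 - \left(-2 - \sqrt{-2}\right) = -21 - \left(-2 - i \sqrt{2}\right) = -21 + \left(2 + i \sqrt{2}\right) = -19 + i \sqrt{2} \approx -19.0 + 1.4142 i$)
$\frac{1}{-85065 + V \left(c{\left(-7 \right)} - 396\right)} = \frac{1}{-85065 + \left(-19 + i \sqrt{2}\right) \left(-7 - 396\right)} = \frac{1}{-85065 + \left(-19 + i \sqrt{2}\right) \left(-403\right)} = \frac{1}{-85065 + \left(7657 - 403 i \sqrt{2}\right)} = \frac{1}{-77408 - 403 i \sqrt{2}}$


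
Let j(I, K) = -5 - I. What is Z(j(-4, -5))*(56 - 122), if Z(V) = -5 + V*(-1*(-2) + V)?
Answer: 396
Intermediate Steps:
Z(V) = -5 + V*(2 + V)
Z(j(-4, -5))*(56 - 122) = (-5 + (-5 - 1*(-4))² + 2*(-5 - 1*(-4)))*(56 - 122) = (-5 + (-5 + 4)² + 2*(-5 + 4))*(-66) = (-5 + (-1)² + 2*(-1))*(-66) = (-5 + 1 - 2)*(-66) = -6*(-66) = 396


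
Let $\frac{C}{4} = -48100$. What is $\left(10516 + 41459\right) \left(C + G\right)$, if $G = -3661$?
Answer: $-10190270475$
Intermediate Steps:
$C = -192400$ ($C = 4 \left(-48100\right) = -192400$)
$\left(10516 + 41459\right) \left(C + G\right) = \left(10516 + 41459\right) \left(-192400 - 3661\right) = 51975 \left(-196061\right) = -10190270475$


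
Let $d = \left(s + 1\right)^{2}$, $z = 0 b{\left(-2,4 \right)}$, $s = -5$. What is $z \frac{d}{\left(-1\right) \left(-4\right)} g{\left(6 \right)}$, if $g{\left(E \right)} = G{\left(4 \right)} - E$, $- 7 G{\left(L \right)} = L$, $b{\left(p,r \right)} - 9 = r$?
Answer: $0$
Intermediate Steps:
$b{\left(p,r \right)} = 9 + r$
$G{\left(L \right)} = - \frac{L}{7}$
$z = 0$ ($z = 0 \left(9 + 4\right) = 0 \cdot 13 = 0$)
$d = 16$ ($d = \left(-5 + 1\right)^{2} = \left(-4\right)^{2} = 16$)
$g{\left(E \right)} = - \frac{4}{7} - E$ ($g{\left(E \right)} = \left(- \frac{1}{7}\right) 4 - E = - \frac{4}{7} - E$)
$z \frac{d}{\left(-1\right) \left(-4\right)} g{\left(6 \right)} = 0 \frac{16}{\left(-1\right) \left(-4\right)} \left(- \frac{4}{7} - 6\right) = 0 \cdot \frac{16}{4} \left(- \frac{4}{7} - 6\right) = 0 \cdot 16 \cdot \frac{1}{4} \left(- \frac{46}{7}\right) = 0 \cdot 4 \left(- \frac{46}{7}\right) = 0 \left(- \frac{46}{7}\right) = 0$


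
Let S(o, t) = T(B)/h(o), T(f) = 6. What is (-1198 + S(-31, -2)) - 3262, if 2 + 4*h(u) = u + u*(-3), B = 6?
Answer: -22298/5 ≈ -4459.6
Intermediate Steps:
h(u) = -½ - u/2 (h(u) = -½ + (u + u*(-3))/4 = -½ + (u - 3*u)/4 = -½ + (-2*u)/4 = -½ - u/2)
S(o, t) = 6/(-½ - o/2)
(-1198 + S(-31, -2)) - 3262 = (-1198 - 12/(1 - 31)) - 3262 = (-1198 - 12/(-30)) - 3262 = (-1198 - 12*(-1/30)) - 3262 = (-1198 + ⅖) - 3262 = -5988/5 - 3262 = -22298/5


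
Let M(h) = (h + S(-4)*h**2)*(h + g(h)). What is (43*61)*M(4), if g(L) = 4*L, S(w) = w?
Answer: -3147600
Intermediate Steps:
M(h) = 5*h*(h - 4*h**2) (M(h) = (h - 4*h**2)*(h + 4*h) = (h - 4*h**2)*(5*h) = 5*h*(h - 4*h**2))
(43*61)*M(4) = (43*61)*(4**2*(5 - 20*4)) = 2623*(16*(5 - 80)) = 2623*(16*(-75)) = 2623*(-1200) = -3147600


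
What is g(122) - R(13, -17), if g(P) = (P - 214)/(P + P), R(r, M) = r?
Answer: -816/61 ≈ -13.377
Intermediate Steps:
g(P) = (-214 + P)/(2*P) (g(P) = (-214 + P)/((2*P)) = (-214 + P)*(1/(2*P)) = (-214 + P)/(2*P))
g(122) - R(13, -17) = (½)*(-214 + 122)/122 - 1*13 = (½)*(1/122)*(-92) - 13 = -23/61 - 13 = -816/61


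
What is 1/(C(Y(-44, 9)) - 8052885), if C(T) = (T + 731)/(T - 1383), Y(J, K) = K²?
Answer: -93/748918363 ≈ -1.2418e-7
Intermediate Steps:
C(T) = (731 + T)/(-1383 + T)
1/(C(Y(-44, 9)) - 8052885) = 1/((731 + 9²)/(-1383 + 9²) - 8052885) = 1/((731 + 81)/(-1383 + 81) - 8052885) = 1/(812/(-1302) - 8052885) = 1/(-1/1302*812 - 8052885) = 1/(-58/93 - 8052885) = 1/(-748918363/93) = -93/748918363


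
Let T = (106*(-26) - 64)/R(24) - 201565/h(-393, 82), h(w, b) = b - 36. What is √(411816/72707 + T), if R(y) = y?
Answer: 3*I*√1396265865567683/1672261 ≈ 67.035*I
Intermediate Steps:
h(w, b) = -36 + b
T = -103485/23 (T = (106*(-26) - 64)/24 - 201565/(-36 + 82) = (-2756 - 64)*(1/24) - 201565/46 = -2820*1/24 - 201565*1/46 = -235/2 - 201565/46 = -103485/23 ≈ -4499.3)
√(411816/72707 + T) = √(411816/72707 - 103485/23) = √(-7514612127/1672261) = 3*I*√1396265865567683/1672261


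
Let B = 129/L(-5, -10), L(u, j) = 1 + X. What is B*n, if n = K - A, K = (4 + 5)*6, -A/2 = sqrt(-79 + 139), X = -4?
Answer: -2322 - 172*sqrt(15) ≈ -2988.2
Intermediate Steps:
A = -4*sqrt(15) (A = -2*sqrt(-79 + 139) = -4*sqrt(15) ≈ -15.492)
L(u, j) = -3 (L(u, j) = 1 - 4 = -3)
K = 54 (K = 9*6 = 54)
n = 54 + 4*sqrt(15) (n = 54 - (-4)*sqrt(15) = 54 + 4*sqrt(15) ≈ 69.492)
B = -43 (B = 129/(-3) = 129*(-1/3) = -43)
B*n = -43*(54 + 4*sqrt(15)) = -2322 - 172*sqrt(15)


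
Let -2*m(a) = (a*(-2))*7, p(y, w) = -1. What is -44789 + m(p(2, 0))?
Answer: -44796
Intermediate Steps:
m(a) = 7*a (m(a) = -a*(-2)*7/2 = -(-2*a)*7/2 = -(-7)*a = 7*a)
-44789 + m(p(2, 0)) = -44789 + 7*(-1) = -44789 - 7 = -44796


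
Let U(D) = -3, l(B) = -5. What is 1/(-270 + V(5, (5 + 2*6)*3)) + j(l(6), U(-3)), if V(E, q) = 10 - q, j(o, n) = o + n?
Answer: -2489/311 ≈ -8.0032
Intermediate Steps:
j(o, n) = n + o
1/(-270 + V(5, (5 + 2*6)*3)) + j(l(6), U(-3)) = 1/(-270 + (10 - (5 + 2*6)*3)) + (-3 - 5) = 1/(-270 + (10 - (5 + 12)*3)) - 8 = 1/(-270 + (10 - 17*3)) - 8 = 1/(-270 + (10 - 1*51)) - 8 = 1/(-270 + (10 - 51)) - 8 = 1/(-270 - 41) - 8 = 1/(-311) - 8 = -1/311 - 8 = -2489/311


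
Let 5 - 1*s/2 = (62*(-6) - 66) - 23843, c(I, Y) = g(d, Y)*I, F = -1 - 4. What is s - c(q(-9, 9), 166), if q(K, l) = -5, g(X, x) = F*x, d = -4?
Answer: 44422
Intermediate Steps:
F = -5
g(X, x) = -5*x
c(I, Y) = -5*I*Y (c(I, Y) = (-5*Y)*I = -5*I*Y)
s = 48572 (s = 10 - 2*((62*(-6) - 66) - 23843) = 10 - 2*((-372 - 66) - 23843) = 10 - 2*(-438 - 23843) = 10 - 2*(-24281) = 10 + 48562 = 48572)
s - c(q(-9, 9), 166) = 48572 - (-5)*(-5)*166 = 48572 - 1*4150 = 48572 - 4150 = 44422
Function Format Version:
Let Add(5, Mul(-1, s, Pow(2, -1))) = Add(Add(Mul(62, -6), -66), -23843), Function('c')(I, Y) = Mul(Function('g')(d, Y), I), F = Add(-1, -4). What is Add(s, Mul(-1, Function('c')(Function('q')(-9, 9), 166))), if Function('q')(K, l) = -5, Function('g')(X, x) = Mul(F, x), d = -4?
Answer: 44422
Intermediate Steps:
F = -5
Function('g')(X, x) = Mul(-5, x)
Function('c')(I, Y) = Mul(-5, I, Y) (Function('c')(I, Y) = Mul(Mul(-5, Y), I) = Mul(-5, I, Y))
s = 48572 (s = Add(10, Mul(-2, Add(Add(Mul(62, -6), -66), -23843))) = Add(10, Mul(-2, Add(Add(-372, -66), -23843))) = Add(10, Mul(-2, Add(-438, -23843))) = Add(10, Mul(-2, -24281)) = Add(10, 48562) = 48572)
Add(s, Mul(-1, Function('c')(Function('q')(-9, 9), 166))) = Add(48572, Mul(-1, Mul(-5, -5, 166))) = Add(48572, Mul(-1, 4150)) = Add(48572, -4150) = 44422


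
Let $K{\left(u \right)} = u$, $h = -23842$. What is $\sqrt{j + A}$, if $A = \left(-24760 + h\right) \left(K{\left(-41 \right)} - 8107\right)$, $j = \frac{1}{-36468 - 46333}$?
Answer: $\frac{139 \sqrt{140522777300495}}{82801} \approx 19900.0$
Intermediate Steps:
$j = - \frac{1}{82801}$ ($j = \frac{1}{-82801} = - \frac{1}{82801} \approx -1.2077 \cdot 10^{-5}$)
$A = 396009096$ ($A = \left(-24760 - 23842\right) \left(-41 - 8107\right) = \left(-48602\right) \left(-8148\right) = 396009096$)
$\sqrt{j + A} = \sqrt{- \frac{1}{82801} + 396009096} = \sqrt{\frac{32789949157895}{82801}} = \frac{139 \sqrt{140522777300495}}{82801}$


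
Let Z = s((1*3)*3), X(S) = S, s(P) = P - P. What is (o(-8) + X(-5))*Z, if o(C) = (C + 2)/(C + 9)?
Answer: 0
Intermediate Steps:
s(P) = 0
o(C) = (2 + C)/(9 + C)
Z = 0
(o(-8) + X(-5))*Z = ((2 - 8)/(9 - 8) - 5)*0 = (-6/1 - 5)*0 = (1*(-6) - 5)*0 = (-6 - 5)*0 = -11*0 = 0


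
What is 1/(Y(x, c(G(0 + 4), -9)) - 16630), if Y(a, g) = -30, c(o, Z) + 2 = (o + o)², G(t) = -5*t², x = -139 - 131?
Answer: -1/16660 ≈ -6.0024e-5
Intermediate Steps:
x = -270
c(o, Z) = -2 + 4*o² (c(o, Z) = -2 + (o + o)² = -2 + (2*o)² = -2 + 4*o²)
1/(Y(x, c(G(0 + 4), -9)) - 16630) = 1/(-30 - 16630) = 1/(-16660) = -1/16660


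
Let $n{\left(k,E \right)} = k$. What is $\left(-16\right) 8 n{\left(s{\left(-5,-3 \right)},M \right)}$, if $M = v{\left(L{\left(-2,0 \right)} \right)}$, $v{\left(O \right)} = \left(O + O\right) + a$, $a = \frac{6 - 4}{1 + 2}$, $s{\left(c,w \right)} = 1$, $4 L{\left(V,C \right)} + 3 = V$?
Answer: $-128$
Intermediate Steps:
$L{\left(V,C \right)} = - \frac{3}{4} + \frac{V}{4}$
$a = \frac{2}{3} \approx 0.66667$
$v{\left(O \right)} = \frac{2}{3} + 2 O$ ($v{\left(O \right)} = \left(O + O\right) + \frac{2}{3} = 2 O + \frac{2}{3} = \frac{2}{3} + 2 O$)
$M = - \frac{11}{6}$ ($M = \frac{2}{3} + 2 \left(- \frac{3}{4} + \frac{1}{4} \left(-2\right)\right) = \frac{2}{3} + 2 \left(- \frac{3}{4} - \frac{1}{2}\right) = \frac{2}{3} + 2 \left(- \frac{5}{4}\right) = \frac{2}{3} - \frac{5}{2} = - \frac{11}{6} \approx -1.8333$)
$\left(-16\right) 8 n{\left(s{\left(-5,-3 \right)},M \right)} = \left(-16\right) 8 \cdot 1 = \left(-128\right) 1 = -128$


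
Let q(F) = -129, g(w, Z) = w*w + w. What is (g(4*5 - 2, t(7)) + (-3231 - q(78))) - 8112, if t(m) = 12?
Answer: -10872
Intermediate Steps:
g(w, Z) = w + w**2 (g(w, Z) = w**2 + w = w + w**2)
(g(4*5 - 2, t(7)) + (-3231 - q(78))) - 8112 = ((4*5 - 2)*(1 + (4*5 - 2)) + (-3231 - 1*(-129))) - 8112 = ((20 - 2)*(1 + (20 - 2)) + (-3231 + 129)) - 8112 = (18*(1 + 18) - 3102) - 8112 = (18*19 - 3102) - 8112 = (342 - 3102) - 8112 = -2760 - 8112 = -10872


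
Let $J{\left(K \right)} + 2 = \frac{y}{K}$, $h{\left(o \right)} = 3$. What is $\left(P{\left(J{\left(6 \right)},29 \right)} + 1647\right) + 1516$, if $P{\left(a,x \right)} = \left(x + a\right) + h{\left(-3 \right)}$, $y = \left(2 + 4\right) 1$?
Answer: $3194$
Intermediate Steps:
$y = 6$ ($y = 6 \cdot 1 = 6$)
$J{\left(K \right)} = -2 + \frac{6}{K}$
$P{\left(a,x \right)} = 3 + a + x$ ($P{\left(a,x \right)} = \left(x + a\right) + 3 = \left(a + x\right) + 3 = 3 + a + x$)
$\left(P{\left(J{\left(6 \right)},29 \right)} + 1647\right) + 1516 = \left(\left(3 - \left(2 - \frac{6}{6}\right) + 29\right) + 1647\right) + 1516 = \left(\left(3 + \left(-2 + 6 \cdot \frac{1}{6}\right) + 29\right) + 1647\right) + 1516 = \left(\left(3 + \left(-2 + 1\right) + 29\right) + 1647\right) + 1516 = \left(\left(3 - 1 + 29\right) + 1647\right) + 1516 = \left(31 + 1647\right) + 1516 = 1678 + 1516 = 3194$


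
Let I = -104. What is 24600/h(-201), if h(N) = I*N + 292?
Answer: 6150/5299 ≈ 1.1606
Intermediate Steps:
h(N) = 292 - 104*N (h(N) = -104*N + 292 = 292 - 104*N)
24600/h(-201) = 24600/(292 - 104*(-201)) = 24600/(292 + 20904) = 24600/21196 = 24600*(1/21196) = 6150/5299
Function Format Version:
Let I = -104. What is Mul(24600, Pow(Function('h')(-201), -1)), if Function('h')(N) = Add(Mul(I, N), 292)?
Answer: Rational(6150, 5299) ≈ 1.1606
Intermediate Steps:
Function('h')(N) = Add(292, Mul(-104, N)) (Function('h')(N) = Add(Mul(-104, N), 292) = Add(292, Mul(-104, N)))
Mul(24600, Pow(Function('h')(-201), -1)) = Mul(24600, Pow(Add(292, Mul(-104, -201)), -1)) = Mul(24600, Pow(Add(292, 20904), -1)) = Mul(24600, Pow(21196, -1)) = Mul(24600, Rational(1, 21196)) = Rational(6150, 5299)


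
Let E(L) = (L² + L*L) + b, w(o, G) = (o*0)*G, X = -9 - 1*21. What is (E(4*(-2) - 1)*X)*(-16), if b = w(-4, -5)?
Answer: 77760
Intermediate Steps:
X = -30 (X = -9 - 21 = -30)
w(o, G) = 0 (w(o, G) = 0*G = 0)
b = 0
E(L) = 2*L² (E(L) = (L² + L*L) + 0 = (L² + L²) + 0 = 2*L² + 0 = 2*L²)
(E(4*(-2) - 1)*X)*(-16) = ((2*(4*(-2) - 1)²)*(-30))*(-16) = ((2*(-8 - 1)²)*(-30))*(-16) = ((2*(-9)²)*(-30))*(-16) = ((2*81)*(-30))*(-16) = (162*(-30))*(-16) = -4860*(-16) = 77760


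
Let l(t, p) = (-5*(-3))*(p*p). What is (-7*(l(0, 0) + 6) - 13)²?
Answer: 3025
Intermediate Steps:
l(t, p) = 15*p²
(-7*(l(0, 0) + 6) - 13)² = (-7*(15*0² + 6) - 13)² = (-7*(15*0 + 6) - 13)² = (-7*(0 + 6) - 13)² = (-7*6 - 13)² = (-42 - 13)² = (-55)² = 3025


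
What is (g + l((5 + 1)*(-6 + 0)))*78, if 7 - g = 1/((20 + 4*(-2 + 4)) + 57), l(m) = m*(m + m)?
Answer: 17231292/85 ≈ 2.0272e+5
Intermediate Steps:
l(m) = 2*m² (l(m) = m*(2*m) = 2*m²)
g = 594/85 (g = 7 - 1/((20 + 4*(-2 + 4)) + 57) = 7 - 1/((20 + 4*2) + 57) = 7 - 1/((20 + 8) + 57) = 7 - 1/(28 + 57) = 7 - 1/85 = 594/85 ≈ 6.9882)
(g + l((5 + 1)*(-6 + 0)))*78 = (594/85 + 2*((5 + 1)*(-6 + 0))²)*78 = (594/85 + 2*(6*(-6))²)*78 = (594/85 + 2*(-36)²)*78 = (594/85 + 2*1296)*78 = (594/85 + 2592)*78 = (220914/85)*78 = 17231292/85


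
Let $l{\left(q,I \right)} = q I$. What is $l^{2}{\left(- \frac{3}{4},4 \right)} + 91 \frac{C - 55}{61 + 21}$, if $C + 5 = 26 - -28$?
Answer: $\frac{96}{41} \approx 2.3415$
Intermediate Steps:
$C = 49$ ($C = -5 + \left(26 - -28\right) = -5 + \left(26 + 28\right) = -5 + 54 = 49$)
$l{\left(q,I \right)} = I q$
$l^{2}{\left(- \frac{3}{4},4 \right)} + 91 \frac{C - 55}{61 + 21} = \left(4 \left(- \frac{3}{4}\right)\right)^{2} + 91 \frac{49 - 55}{61 + 21} = \left(4 \left(\left(-3\right) \frac{1}{4}\right)\right)^{2} + 91 \left(- \frac{6}{82}\right) = \left(4 \left(- \frac{3}{4}\right)\right)^{2} + 91 \left(\left(-6\right) \frac{1}{82}\right) = \left(-3\right)^{2} + 91 \left(- \frac{3}{41}\right) = 9 - \frac{273}{41} = \frac{96}{41}$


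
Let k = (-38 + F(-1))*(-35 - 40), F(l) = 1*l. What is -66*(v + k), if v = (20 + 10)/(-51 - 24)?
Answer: -965118/5 ≈ -1.9302e+5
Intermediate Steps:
v = -⅖ (v = 30/(-75) = 30*(-1/75) = -⅖ ≈ -0.40000)
F(l) = l
k = 2925 (k = (-38 - 1)*(-35 - 40) = -39*(-75) = 2925)
-66*(v + k) = -66*(-⅖ + 2925) = -66*14623/5 = -965118/5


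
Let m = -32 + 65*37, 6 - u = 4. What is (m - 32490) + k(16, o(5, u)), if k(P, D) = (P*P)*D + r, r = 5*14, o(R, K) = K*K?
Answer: -29023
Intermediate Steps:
u = 2 (u = 6 - 1*4 = 6 - 4 = 2)
o(R, K) = K²
r = 70
m = 2373 (m = -32 + 2405 = 2373)
k(P, D) = 70 + D*P² (k(P, D) = (P*P)*D + 70 = P²*D + 70 = D*P² + 70 = 70 + D*P²)
(m - 32490) + k(16, o(5, u)) = (2373 - 32490) + (70 + 2²*16²) = -30117 + (70 + 4*256) = -30117 + (70 + 1024) = -30117 + 1094 = -29023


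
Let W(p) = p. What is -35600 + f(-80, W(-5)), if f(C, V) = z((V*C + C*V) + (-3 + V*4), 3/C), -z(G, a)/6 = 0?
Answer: -35600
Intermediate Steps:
z(G, a) = 0 (z(G, a) = -6*0 = 0)
f(C, V) = 0
-35600 + f(-80, W(-5)) = -35600 + 0 = -35600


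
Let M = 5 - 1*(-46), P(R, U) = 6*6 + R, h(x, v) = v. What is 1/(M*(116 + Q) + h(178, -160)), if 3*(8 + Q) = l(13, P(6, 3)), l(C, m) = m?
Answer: 1/6062 ≈ 0.00016496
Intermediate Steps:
P(R, U) = 36 + R
M = 51 (M = 5 + 46 = 51)
Q = 6 (Q = -8 + (36 + 6)/3 = -8 + (⅓)*42 = -8 + 14 = 6)
1/(M*(116 + Q) + h(178, -160)) = 1/(51*(116 + 6) - 160) = 1/(51*122 - 160) = 1/(6222 - 160) = 1/6062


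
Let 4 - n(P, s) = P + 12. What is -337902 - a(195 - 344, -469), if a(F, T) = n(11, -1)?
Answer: -337883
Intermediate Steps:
n(P, s) = -8 - P (n(P, s) = 4 - (P + 12) = 4 - (12 + P) = 4 + (-12 - P) = -8 - P)
a(F, T) = -19 (a(F, T) = -8 - 1*11 = -8 - 11 = -19)
-337902 - a(195 - 344, -469) = -337902 - 1*(-19) = -337902 + 19 = -337883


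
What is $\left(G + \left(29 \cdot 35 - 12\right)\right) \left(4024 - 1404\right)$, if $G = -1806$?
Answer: $-2103860$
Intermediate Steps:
$\left(G + \left(29 \cdot 35 - 12\right)\right) \left(4024 - 1404\right) = \left(-1806 + \left(29 \cdot 35 - 12\right)\right) \left(4024 - 1404\right) = \left(-1806 + \left(1015 - 12\right)\right) 2620 = \left(-1806 + 1003\right) 2620 = \left(-803\right) 2620 = -2103860$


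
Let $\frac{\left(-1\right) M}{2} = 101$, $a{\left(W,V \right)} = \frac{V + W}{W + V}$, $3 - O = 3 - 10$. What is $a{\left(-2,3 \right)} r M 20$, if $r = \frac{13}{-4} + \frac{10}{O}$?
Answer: $9090$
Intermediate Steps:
$O = 10$ ($O = 3 - \left(3 - 10\right) = 3 - -7 = 3 + 7 = 10$)
$a{\left(W,V \right)} = 1$ ($a{\left(W,V \right)} = \frac{V + W}{V + W} = 1$)
$M = -202$ ($M = \left(-2\right) 101 = -202$)
$r = - \frac{9}{4}$ ($r = \frac{13}{-4} + \frac{10}{10} = 13 \left(- \frac{1}{4}\right) + 10 \cdot \frac{1}{10} = - \frac{13}{4} + 1 = - \frac{9}{4} \approx -2.25$)
$a{\left(-2,3 \right)} r M 20 = 1 \left(- \frac{9}{4}\right) \left(-202\right) 20 = \left(- \frac{9}{4}\right) \left(-202\right) 20 = \frac{909}{2} \cdot 20 = 9090$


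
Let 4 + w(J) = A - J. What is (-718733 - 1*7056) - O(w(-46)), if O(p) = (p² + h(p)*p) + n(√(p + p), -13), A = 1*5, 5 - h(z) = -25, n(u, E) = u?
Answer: -729408 - √94 ≈ -7.2942e+5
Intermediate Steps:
h(z) = 30 (h(z) = 5 - 1*(-25) = 5 + 25 = 30)
A = 5
w(J) = 1 - J (w(J) = -4 + (5 - J) = 1 - J)
O(p) = p² + 30*p + √2*√p (O(p) = (p² + 30*p) + √(p + p) = (p² + 30*p) + √(2*p) = (p² + 30*p) + √2*√p = p² + 30*p + √2*√p)
(-718733 - 1*7056) - O(w(-46)) = (-718733 - 1*7056) - ((1 - 1*(-46))² + 30*(1 - 1*(-46)) + √2*√(1 - 1*(-46))) = (-718733 - 7056) - ((1 + 46)² + 30*(1 + 46) + √2*√(1 + 46)) = -725789 - (47² + 30*47 + √2*√47) = -725789 - (2209 + 1410 + √94) = -725789 - (3619 + √94) = -725789 + (-3619 - √94) = -729408 - √94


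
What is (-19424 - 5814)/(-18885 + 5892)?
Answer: 25238/12993 ≈ 1.9424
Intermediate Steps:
(-19424 - 5814)/(-18885 + 5892) = -25238/(-12993) = -25238*(-1/12993) = 25238/12993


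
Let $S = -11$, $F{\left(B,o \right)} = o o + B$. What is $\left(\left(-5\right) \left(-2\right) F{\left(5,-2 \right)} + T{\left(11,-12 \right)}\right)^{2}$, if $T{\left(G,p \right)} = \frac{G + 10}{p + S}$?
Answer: $\frac{4198401}{529} \approx 7936.5$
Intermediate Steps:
$F{\left(B,o \right)} = B + o^{2}$ ($F{\left(B,o \right)} = o^{2} + B = B + o^{2}$)
$T{\left(G,p \right)} = \frac{10 + G}{-11 + p}$ ($T{\left(G,p \right)} = \frac{G + 10}{p - 11} = \frac{10 + G}{-11 + p}$)
$\left(\left(-5\right) \left(-2\right) F{\left(5,-2 \right)} + T{\left(11,-12 \right)}\right)^{2} = \left(\left(-5\right) \left(-2\right) \left(5 + \left(-2\right)^{2}\right) + \frac{10 + 11}{-11 - 12}\right)^{2} = \left(10 \left(5 + 4\right) + \frac{1}{-23} \cdot 21\right)^{2} = \left(10 \cdot 9 - \frac{21}{23}\right)^{2} = \left(90 - \frac{21}{23}\right)^{2} = \left(\frac{2049}{23}\right)^{2} = \frac{4198401}{529}$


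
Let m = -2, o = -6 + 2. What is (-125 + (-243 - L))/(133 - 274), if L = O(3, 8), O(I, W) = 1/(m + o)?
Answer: 2207/846 ≈ 2.6087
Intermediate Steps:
o = -4
O(I, W) = -⅙ (O(I, W) = 1/(-2 - 4) = 1/(-6) = -⅙)
L = -⅙ ≈ -0.16667
(-125 + (-243 - L))/(133 - 274) = (-125 + (-243 - 1*(-⅙)))/(133 - 274) = (-125 + (-243 + ⅙))/(-141) = (-125 - 1457/6)*(-1/141) = -2207/6*(-1/141) = 2207/846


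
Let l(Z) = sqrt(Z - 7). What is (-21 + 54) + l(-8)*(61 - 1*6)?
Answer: 33 + 55*I*sqrt(15) ≈ 33.0 + 213.01*I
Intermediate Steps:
l(Z) = sqrt(-7 + Z)
(-21 + 54) + l(-8)*(61 - 1*6) = (-21 + 54) + sqrt(-7 - 8)*(61 - 1*6) = 33 + sqrt(-15)*(61 - 6) = 33 + (I*sqrt(15))*55 = 33 + 55*I*sqrt(15)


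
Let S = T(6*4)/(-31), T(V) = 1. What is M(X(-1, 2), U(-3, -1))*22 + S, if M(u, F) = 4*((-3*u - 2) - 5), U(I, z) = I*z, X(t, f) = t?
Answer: -10913/31 ≈ -352.03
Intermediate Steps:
M(u, F) = -28 - 12*u (M(u, F) = 4*((-2 - 3*u) - 5) = 4*(-7 - 3*u) = -28 - 12*u)
S = -1/31 (S = 1/(-31) = 1*(-1/31) = -1/31 ≈ -0.032258)
M(X(-1, 2), U(-3, -1))*22 + S = (-28 - 12*(-1))*22 - 1/31 = (-28 + 12)*22 - 1/31 = -16*22 - 1/31 = -352 - 1/31 = -10913/31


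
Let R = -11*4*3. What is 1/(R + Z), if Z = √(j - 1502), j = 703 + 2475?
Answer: -33/3937 - √419/7874 ≈ -0.010982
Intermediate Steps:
j = 3178
R = -132 (R = -44*3 = -132)
Z = 2*√419 (Z = √(3178 - 1502) = √1676 = 2*√419 ≈ 40.939)
1/(R + Z) = 1/(-132 + 2*√419)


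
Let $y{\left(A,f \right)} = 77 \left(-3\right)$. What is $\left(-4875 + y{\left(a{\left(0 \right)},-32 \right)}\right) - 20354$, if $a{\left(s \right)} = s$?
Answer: $-25460$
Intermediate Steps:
$y{\left(A,f \right)} = -231$
$\left(-4875 + y{\left(a{\left(0 \right)},-32 \right)}\right) - 20354 = \left(-4875 - 231\right) - 20354 = -5106 - 20354 = -25460$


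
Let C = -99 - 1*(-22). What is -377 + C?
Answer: -454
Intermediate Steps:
C = -77 (C = -99 + 22 = -77)
-377 + C = -377 - 77 = -454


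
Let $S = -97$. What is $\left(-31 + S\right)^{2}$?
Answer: $16384$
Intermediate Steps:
$\left(-31 + S\right)^{2} = \left(-31 - 97\right)^{2} = \left(-128\right)^{2} = 16384$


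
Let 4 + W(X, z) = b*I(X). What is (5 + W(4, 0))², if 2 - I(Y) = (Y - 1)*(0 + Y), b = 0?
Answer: 1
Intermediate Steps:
I(Y) = 2 - Y*(-1 + Y) (I(Y) = 2 - (Y - 1)*(0 + Y) = 2 - (-1 + Y)*Y = 2 - Y*(-1 + Y))
W(X, z) = -4 (W(X, z) = -4 + 0*(2 + X - X²) = -4 + 0 = -4)
(5 + W(4, 0))² = (5 - 4)² = 1² = 1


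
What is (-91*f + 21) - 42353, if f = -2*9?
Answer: -40694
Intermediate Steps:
f = -18
(-91*f + 21) - 42353 = (-91*(-18) + 21) - 42353 = (1638 + 21) - 42353 = 1659 - 42353 = -40694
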